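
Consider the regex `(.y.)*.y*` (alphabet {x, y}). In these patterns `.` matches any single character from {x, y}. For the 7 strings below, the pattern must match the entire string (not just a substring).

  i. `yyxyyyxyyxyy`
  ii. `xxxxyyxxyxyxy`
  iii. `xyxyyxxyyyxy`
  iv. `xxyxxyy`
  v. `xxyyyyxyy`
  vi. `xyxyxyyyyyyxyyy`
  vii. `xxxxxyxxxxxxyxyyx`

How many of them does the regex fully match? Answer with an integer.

1

i → match
ii → no match
iii → no match
iv → no match
v → no match
vi → no match
vii → no match
Total matched: 1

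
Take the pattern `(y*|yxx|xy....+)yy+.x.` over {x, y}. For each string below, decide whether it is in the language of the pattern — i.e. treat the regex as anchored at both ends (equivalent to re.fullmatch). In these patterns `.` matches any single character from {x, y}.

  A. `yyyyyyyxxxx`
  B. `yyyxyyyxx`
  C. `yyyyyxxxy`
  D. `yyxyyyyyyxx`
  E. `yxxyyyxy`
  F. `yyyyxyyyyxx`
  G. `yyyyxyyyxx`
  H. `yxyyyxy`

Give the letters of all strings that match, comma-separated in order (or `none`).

A. `yyyyyyyxxxx` → no match
B. `yyyxyyyxx` → no match
C. `yyyyyxxxy` → no match
D. `yyxyyyyyyxx` → no match
E. `yxxyyyxy` → match
F. `yyyyxyyyyxx` → no match
G. `yyyyxyyyxx` → no match
H. `yxyyyxy` → no match

E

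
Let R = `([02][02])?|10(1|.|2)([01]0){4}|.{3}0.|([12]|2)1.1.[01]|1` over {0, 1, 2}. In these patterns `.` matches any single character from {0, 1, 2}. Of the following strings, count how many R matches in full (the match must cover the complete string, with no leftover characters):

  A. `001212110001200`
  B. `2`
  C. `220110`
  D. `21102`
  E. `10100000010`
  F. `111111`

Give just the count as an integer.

3

A → no match
B → no match
C → no match
D → match
E → match
F → match
Total matched: 3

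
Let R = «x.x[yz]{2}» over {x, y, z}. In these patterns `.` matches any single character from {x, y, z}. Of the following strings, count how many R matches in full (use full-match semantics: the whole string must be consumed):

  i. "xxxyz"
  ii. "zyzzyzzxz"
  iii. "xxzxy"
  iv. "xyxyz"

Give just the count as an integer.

i. "xxxyz" → match
ii. "zyzzyzzxz" → no match — must start with "x"
iii. "xxzxy" → no match
iv. "xyxyz" → match
Total matched: 2

2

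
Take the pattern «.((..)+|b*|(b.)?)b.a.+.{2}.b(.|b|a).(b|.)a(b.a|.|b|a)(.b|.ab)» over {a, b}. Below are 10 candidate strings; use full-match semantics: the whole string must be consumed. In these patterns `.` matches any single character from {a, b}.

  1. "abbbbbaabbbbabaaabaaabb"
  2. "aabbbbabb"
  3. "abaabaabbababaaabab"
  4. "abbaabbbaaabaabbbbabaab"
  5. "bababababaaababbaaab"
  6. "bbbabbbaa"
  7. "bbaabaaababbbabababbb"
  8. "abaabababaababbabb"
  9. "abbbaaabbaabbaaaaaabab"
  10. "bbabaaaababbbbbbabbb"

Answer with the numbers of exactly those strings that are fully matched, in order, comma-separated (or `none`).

3, 4, 8, 10

1 → no match
2 → no match
3 → match
4 → match
5 → no match
6 → no match
7 → no match
8 → match
9 → no match
10 → match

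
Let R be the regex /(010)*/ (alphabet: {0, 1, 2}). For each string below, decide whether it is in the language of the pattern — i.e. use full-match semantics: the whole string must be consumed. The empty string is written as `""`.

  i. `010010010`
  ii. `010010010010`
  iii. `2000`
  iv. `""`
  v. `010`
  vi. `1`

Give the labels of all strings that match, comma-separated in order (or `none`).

i. `010010010` → match
ii. `010010010010` → match
iii. `2000` → no match
iv. `""` → match
v. `010` → match
vi. `1` → no match

i, ii, iv, v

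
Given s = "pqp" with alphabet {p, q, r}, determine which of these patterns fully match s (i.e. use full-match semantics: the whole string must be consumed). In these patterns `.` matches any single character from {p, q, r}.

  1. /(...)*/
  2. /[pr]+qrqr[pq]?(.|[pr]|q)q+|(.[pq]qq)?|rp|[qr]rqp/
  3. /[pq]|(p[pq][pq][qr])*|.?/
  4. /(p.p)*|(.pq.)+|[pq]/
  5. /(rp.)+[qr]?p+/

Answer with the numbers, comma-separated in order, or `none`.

1, 4

1 → match
2 → no match
3 → no match
4 → match
5 → no match — must start with "rp"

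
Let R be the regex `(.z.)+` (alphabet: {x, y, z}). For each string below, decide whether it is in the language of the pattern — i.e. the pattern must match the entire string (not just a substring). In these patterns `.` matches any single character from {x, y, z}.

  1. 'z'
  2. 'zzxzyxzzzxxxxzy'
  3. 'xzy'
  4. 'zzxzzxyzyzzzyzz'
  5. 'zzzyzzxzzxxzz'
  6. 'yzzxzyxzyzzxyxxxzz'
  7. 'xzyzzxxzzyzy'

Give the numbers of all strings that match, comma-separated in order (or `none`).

1 → no match
2 → no match
3 → match
4 → match
5 → no match
6 → no match
7 → match

3, 4, 7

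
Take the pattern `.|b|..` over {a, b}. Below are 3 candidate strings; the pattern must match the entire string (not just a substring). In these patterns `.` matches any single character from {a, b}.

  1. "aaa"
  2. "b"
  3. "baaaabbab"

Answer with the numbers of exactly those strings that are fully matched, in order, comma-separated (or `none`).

2

1 → no match
2 → match
3 → no match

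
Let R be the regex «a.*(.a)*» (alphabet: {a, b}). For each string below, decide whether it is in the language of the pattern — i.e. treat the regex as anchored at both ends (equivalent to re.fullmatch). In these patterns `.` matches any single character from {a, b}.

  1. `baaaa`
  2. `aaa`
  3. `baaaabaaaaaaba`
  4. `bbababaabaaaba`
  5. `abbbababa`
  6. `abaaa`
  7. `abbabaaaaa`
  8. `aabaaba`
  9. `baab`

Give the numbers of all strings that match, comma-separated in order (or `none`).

1 → no match — must start with `a`
2 → match
3 → no match — must start with `a`
4 → no match — must start with `a`
5 → match
6 → match
7 → match
8 → match
9 → no match — must start with `a`

2, 5, 6, 7, 8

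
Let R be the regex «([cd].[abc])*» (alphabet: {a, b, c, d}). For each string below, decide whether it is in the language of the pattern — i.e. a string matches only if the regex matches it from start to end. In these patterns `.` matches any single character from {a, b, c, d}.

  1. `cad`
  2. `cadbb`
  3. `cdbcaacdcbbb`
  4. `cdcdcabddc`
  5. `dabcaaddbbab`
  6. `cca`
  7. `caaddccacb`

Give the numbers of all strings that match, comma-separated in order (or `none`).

1 → no match
2 → no match
3 → no match
4 → no match
5 → no match
6 → match
7 → no match

6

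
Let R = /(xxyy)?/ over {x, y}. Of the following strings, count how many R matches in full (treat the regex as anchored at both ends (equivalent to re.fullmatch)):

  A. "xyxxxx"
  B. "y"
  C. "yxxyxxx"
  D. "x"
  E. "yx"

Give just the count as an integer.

A → no match
B → no match
C → no match
D → no match
E → no match
Total matched: 0

0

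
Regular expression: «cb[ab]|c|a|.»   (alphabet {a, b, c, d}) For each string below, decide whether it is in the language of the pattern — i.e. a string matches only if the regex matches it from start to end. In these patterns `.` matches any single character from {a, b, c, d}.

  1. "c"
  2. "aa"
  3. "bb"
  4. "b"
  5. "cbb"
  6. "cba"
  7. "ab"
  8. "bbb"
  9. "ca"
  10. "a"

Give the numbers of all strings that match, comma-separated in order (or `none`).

1, 4, 5, 6, 10

1 → match
2 → no match
3 → no match
4 → match
5 → match
6 → match
7 → no match
8 → no match
9 → no match
10 → match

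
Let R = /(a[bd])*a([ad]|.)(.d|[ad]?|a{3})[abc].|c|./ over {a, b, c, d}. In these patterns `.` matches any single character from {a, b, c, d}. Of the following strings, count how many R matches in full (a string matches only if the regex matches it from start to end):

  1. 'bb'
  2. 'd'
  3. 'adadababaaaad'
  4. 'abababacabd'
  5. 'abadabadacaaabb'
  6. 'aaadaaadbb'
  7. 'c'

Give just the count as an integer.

5

1 → no match
2 → match
3 → match
4 → match
5 → match
6 → no match
7 → match
Total matched: 5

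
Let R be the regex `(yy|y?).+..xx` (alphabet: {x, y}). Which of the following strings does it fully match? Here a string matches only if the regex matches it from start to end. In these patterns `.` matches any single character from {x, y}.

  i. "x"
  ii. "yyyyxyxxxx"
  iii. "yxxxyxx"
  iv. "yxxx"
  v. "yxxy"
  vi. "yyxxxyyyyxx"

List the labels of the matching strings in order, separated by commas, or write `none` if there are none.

i → no match — must end with "xx"
ii → match
iii → match
iv → no match
v → no match — must end with "xx"
vi → match

ii, iii, vi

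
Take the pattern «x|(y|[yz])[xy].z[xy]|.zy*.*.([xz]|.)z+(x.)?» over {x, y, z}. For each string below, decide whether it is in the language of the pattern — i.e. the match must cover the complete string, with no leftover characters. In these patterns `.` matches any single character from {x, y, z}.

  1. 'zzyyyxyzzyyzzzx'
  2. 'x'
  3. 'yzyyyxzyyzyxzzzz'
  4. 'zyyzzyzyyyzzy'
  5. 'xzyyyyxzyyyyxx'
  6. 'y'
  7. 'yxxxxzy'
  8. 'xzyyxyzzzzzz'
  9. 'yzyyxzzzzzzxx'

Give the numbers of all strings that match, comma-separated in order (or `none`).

2, 3, 8, 9

1 → no match
2 → match
3 → match
4 → no match
5 → no match
6 → no match
7 → no match
8 → match
9 → match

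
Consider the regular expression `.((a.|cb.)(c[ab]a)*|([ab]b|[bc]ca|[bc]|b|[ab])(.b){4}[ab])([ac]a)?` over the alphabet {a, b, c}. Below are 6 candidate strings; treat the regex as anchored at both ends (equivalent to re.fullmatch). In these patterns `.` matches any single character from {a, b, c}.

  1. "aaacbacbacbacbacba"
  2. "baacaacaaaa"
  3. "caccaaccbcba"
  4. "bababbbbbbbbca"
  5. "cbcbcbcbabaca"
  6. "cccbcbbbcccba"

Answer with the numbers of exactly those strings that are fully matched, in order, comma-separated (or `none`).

1, 2, 4, 5

1 → match
2 → match
3 → no match
4 → match
5 → match
6 → no match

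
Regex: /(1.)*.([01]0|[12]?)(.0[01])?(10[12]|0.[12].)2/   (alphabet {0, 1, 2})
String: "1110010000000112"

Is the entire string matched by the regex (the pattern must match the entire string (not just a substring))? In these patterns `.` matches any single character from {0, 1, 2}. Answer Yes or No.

No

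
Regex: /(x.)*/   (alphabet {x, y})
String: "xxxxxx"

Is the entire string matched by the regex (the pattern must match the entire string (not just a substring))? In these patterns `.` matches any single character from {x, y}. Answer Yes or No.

Yes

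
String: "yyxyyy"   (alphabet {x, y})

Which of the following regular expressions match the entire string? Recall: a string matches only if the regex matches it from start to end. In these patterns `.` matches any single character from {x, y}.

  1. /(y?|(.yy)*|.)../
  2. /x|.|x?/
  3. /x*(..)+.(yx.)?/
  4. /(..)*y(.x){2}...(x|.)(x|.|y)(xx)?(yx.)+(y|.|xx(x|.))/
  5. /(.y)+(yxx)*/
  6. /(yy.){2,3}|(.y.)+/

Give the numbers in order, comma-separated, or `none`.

5, 6

1 → no match
2 → no match
3 → no match
4 → no match
5 → match
6 → match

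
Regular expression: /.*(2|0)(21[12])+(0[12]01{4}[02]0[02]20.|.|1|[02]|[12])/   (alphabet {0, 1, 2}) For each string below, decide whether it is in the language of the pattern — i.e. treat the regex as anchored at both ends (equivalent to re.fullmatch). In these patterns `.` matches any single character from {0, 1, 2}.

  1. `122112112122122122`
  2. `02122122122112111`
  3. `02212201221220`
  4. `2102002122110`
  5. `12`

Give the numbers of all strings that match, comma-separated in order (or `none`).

1 → match
2 → match
3 → no match
4 → match
5. `12` → no match

1, 2, 4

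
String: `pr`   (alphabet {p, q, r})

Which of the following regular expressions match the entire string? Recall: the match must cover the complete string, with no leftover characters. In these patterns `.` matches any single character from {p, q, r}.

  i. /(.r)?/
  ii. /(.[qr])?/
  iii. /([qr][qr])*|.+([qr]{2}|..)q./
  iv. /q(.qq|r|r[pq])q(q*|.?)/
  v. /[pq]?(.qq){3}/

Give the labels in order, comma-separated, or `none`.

i, ii

i → match
ii → match
iii → no match
iv → no match — must start with `q`
v → no match — must end with `qq`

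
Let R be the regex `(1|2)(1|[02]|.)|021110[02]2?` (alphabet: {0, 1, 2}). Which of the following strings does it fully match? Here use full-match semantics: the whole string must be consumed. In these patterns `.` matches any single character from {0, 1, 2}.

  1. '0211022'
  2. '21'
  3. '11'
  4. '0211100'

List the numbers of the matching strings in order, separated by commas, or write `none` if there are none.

1 → no match
2 → match
3 → match
4 → match

2, 3, 4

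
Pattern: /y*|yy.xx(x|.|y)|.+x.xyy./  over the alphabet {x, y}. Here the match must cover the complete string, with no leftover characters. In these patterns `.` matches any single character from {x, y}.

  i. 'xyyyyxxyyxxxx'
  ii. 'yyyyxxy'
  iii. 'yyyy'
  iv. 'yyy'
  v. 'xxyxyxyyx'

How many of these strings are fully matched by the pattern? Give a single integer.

i → no match
ii → no match
iii → match
iv → match
v → match
Total matched: 3

3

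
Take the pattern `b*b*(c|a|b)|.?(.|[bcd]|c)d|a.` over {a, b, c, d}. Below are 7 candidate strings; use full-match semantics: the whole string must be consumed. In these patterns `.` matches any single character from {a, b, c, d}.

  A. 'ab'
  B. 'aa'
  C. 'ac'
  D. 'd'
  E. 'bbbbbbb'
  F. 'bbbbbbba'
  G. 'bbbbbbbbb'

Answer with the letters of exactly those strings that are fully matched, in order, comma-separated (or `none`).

A → match
B → match
C → match
D → no match
E → match
F → match
G → match

A, B, C, E, F, G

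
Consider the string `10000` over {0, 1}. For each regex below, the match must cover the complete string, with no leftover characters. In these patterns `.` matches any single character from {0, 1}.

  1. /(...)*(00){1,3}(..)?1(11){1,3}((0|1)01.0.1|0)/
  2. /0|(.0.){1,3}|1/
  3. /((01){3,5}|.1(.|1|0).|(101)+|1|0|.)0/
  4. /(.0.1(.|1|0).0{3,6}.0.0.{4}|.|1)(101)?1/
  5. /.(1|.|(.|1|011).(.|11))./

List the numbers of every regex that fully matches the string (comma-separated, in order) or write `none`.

5

1 → no match
2 → no match
3 → no match
4 → no match — must end with `1`
5 → match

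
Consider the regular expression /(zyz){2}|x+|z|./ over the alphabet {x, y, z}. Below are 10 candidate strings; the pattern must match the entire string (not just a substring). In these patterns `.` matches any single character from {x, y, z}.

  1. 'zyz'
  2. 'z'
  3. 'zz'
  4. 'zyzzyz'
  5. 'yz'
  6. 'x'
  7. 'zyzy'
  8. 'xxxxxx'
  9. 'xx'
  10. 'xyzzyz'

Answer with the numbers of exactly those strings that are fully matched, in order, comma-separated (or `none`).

1 → no match
2 → match
3 → no match
4 → match
5 → no match
6 → match
7 → no match
8 → match
9 → match
10 → no match

2, 4, 6, 8, 9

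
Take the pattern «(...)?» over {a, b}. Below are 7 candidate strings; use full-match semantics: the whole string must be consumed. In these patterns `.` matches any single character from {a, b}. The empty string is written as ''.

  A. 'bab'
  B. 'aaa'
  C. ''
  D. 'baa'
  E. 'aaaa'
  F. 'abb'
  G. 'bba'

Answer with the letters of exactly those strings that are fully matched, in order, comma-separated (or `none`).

A, B, C, D, F, G

A → match
B → match
C → match
D → match
E → no match
F → match
G → match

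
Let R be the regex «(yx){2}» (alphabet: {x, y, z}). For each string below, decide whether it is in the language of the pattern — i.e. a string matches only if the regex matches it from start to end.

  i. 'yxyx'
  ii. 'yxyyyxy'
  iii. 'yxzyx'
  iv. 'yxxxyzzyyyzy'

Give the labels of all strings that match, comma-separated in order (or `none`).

i

i → match
ii → no match — must end with 'yx'
iii → no match
iv → no match — must end with 'yx'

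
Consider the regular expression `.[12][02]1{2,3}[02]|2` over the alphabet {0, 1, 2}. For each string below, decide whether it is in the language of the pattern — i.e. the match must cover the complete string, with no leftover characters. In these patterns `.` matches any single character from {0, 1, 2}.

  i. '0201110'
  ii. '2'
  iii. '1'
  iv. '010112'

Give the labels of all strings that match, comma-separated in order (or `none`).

i, ii, iv

i → match
ii → match
iii → no match
iv → match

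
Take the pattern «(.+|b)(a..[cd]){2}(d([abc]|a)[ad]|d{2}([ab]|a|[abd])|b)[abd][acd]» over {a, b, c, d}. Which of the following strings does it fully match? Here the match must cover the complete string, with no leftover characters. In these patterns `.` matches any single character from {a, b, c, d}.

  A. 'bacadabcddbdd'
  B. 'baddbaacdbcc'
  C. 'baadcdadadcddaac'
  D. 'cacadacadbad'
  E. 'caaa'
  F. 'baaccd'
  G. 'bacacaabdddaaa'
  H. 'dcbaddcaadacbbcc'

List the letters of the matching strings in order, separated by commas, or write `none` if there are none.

A → no match
B → no match
C → no match
D → match
E → no match
F → no match
G → match
H → no match

D, G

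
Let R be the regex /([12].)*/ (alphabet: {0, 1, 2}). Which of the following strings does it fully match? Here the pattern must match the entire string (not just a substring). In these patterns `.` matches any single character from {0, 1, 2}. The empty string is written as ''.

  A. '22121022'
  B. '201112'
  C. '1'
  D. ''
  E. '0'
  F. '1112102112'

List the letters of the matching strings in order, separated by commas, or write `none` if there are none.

A, B, D, F

A → match
B → match
C → no match
D → match
E → no match
F → match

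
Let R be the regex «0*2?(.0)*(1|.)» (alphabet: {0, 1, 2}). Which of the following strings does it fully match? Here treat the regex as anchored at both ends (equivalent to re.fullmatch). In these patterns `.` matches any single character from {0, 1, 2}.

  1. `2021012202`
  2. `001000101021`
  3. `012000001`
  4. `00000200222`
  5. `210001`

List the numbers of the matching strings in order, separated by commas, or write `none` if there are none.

1 → no match
2 → no match
3 → no match
4 → no match
5 → match

5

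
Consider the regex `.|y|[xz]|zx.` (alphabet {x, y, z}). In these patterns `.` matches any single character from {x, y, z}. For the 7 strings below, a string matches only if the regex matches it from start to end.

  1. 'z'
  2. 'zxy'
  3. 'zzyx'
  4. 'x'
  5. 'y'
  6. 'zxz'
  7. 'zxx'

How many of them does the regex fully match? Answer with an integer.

6

1 → match
2 → match
3 → no match
4 → match
5 → match
6 → match
7 → match
Total matched: 6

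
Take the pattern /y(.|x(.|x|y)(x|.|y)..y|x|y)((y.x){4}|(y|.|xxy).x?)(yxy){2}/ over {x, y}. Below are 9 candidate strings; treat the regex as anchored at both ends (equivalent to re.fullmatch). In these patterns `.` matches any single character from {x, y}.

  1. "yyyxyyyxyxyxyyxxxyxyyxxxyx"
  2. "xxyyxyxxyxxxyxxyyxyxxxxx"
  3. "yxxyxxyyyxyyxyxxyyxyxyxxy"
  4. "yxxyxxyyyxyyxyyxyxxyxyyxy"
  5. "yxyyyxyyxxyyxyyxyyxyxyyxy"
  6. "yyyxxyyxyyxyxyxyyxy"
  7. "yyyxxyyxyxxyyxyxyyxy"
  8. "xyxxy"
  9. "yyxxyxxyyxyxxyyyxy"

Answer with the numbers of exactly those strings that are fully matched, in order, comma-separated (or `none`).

1 → no match — must end with "yxy"
2 → no match — must start with "y"
3 → no match — must end with "yxy"
4 → match
5 → match
6 → no match
7 → match
8 → no match — must start with "y"
9 → no match

4, 5, 7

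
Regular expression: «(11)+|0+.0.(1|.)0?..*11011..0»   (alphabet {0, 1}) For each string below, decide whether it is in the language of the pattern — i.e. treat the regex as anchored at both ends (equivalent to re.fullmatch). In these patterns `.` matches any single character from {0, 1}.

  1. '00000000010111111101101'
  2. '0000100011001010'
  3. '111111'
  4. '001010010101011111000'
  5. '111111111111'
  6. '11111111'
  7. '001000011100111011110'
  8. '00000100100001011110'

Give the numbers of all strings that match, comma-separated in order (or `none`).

1 → no match
2 → no match
3. '111111' → match
4 → no match
5. '111111111111' → match
6. '11111111' → match
7 → match
8 → no match

3, 5, 6, 7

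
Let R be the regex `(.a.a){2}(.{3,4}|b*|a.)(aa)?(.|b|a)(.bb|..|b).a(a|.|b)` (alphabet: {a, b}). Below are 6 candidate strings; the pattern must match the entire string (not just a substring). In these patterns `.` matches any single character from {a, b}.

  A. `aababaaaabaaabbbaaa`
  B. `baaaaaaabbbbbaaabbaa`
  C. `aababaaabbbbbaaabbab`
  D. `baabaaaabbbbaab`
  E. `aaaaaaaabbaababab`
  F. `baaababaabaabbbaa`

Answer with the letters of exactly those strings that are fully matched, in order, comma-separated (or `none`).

A → match
B → match
C → match
D → no match
E → match
F → match

A, B, C, E, F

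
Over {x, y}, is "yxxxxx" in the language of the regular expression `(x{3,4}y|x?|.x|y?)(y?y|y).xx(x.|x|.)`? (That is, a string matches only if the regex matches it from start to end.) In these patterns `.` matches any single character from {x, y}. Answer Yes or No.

Yes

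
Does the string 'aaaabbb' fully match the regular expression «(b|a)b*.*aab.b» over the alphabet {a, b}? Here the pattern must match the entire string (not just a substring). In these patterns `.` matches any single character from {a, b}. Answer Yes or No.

Yes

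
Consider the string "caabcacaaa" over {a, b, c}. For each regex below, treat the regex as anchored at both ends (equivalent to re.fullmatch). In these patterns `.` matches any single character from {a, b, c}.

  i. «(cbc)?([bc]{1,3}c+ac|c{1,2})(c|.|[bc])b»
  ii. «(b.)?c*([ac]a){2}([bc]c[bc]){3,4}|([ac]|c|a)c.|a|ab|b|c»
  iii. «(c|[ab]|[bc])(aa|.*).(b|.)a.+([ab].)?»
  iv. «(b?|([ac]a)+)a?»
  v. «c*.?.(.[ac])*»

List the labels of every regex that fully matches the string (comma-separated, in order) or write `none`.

iii

i → no match — must end with "b"
ii → no match
iii → match
iv → no match
v → no match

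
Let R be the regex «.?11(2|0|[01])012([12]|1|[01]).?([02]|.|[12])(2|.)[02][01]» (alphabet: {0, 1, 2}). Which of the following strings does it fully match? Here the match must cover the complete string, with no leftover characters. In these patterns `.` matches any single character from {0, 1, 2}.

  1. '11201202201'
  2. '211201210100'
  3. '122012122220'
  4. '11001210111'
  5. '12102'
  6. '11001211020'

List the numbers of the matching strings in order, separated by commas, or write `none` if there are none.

1, 2, 6

1. '11201202201' → match
2. '211201210100' → match
3. '122012122220' → no match
4. '11001210111' → no match
5. '12102' → no match
6. '11001211020' → match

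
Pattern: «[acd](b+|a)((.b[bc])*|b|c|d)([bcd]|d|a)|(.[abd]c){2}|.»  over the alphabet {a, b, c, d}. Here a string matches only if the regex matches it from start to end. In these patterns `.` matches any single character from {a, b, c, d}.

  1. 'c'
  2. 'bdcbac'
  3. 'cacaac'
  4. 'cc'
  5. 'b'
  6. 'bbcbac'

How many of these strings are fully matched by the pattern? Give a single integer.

1 → match
2 → match
3 → match
4 → no match
5 → match
6 → match
Total matched: 5

5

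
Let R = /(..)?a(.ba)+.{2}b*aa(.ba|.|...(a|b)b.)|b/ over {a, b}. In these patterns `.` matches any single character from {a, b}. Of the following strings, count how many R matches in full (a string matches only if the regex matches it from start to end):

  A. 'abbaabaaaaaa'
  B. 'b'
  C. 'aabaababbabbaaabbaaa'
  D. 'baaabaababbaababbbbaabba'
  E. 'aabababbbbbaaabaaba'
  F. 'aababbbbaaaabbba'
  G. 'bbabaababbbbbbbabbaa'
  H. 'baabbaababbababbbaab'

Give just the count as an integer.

A. 'abbaabaaaaaa' → match
B. 'b' → match
C → match
D → match
E → match
F → match
G → no match
H → match
Total matched: 7

7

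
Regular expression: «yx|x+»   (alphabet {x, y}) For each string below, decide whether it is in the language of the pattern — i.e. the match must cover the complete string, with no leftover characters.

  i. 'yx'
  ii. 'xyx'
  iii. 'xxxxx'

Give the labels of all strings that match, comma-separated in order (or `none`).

i, iii

i. 'yx' → match
ii. 'xyx' → no match
iii. 'xxxxx' → match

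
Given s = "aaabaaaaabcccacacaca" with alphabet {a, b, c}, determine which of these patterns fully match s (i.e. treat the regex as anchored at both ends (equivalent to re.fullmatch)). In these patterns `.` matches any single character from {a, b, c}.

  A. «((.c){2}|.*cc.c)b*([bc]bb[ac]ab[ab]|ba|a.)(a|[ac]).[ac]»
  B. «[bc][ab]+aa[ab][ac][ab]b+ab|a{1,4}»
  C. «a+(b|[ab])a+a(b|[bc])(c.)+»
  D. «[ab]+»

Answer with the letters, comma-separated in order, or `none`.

A → match
B → no match
C → match
D → no match

A, C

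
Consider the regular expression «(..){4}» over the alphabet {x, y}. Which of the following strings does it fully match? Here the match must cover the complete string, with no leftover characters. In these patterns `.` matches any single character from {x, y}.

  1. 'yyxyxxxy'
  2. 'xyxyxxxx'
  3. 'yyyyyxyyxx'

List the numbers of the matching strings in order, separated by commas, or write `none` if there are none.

1. 'yyxyxxxy' → match
2. 'xyxyxxxx' → match
3. 'yyyyyxyyxx' → no match

1, 2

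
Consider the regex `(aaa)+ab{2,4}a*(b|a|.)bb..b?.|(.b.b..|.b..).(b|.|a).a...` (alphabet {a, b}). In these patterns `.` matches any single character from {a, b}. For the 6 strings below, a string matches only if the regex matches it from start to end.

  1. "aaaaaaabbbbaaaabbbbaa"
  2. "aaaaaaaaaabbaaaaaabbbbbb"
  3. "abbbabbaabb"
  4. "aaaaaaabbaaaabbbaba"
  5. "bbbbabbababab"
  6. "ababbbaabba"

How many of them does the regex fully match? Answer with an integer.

6

1 → match
2 → match
3 → match
4 → match
5 → match
6 → match
Total matched: 6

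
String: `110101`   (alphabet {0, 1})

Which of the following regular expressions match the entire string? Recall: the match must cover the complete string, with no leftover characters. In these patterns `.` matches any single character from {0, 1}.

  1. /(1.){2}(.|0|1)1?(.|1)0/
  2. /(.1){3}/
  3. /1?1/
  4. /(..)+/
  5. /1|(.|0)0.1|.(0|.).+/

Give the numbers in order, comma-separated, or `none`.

2, 4, 5

1 → no match — must end with `0`
2 → match
3 → no match
4 → match
5 → match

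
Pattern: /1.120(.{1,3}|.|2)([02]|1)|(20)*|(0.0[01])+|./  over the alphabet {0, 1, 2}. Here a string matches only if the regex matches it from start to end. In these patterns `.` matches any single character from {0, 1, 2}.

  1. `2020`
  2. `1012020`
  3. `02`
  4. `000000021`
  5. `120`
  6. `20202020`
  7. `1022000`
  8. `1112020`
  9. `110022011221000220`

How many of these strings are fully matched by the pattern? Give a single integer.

4

1. `2020` → match
2. `1012020` → match
3. `02` → no match
4. `000000021` → no match
5. `120` → no match
6. `20202020` → match
7. `1022000` → no match
8. `1112020` → match
9 → no match
Total matched: 4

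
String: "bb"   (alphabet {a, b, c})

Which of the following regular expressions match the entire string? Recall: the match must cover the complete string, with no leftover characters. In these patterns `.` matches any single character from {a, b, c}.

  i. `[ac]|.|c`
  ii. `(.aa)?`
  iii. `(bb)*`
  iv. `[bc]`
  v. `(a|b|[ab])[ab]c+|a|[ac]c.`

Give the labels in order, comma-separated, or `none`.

i → no match
ii → no match
iii → match
iv → no match
v → no match

iii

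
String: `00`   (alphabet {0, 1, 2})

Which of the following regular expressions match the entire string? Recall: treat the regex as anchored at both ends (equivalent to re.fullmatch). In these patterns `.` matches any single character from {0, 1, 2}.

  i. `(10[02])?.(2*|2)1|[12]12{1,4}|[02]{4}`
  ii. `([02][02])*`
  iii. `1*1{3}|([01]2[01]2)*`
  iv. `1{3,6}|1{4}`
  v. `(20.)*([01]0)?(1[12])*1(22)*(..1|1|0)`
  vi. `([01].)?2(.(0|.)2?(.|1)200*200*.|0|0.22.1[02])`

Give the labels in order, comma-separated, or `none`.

ii

i → no match
ii → match
iii → no match
iv → no match — must start with `1`
v → no match
vi → no match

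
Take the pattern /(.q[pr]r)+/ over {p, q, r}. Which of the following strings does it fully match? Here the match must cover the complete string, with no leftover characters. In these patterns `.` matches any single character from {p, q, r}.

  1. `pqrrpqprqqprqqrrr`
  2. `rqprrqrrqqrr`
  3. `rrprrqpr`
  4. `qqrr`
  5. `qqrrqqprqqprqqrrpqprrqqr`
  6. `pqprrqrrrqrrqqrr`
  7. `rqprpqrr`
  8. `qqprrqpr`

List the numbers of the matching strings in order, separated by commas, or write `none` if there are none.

1 → no match
2. `rqprrqrrqqrr` → match
3. `rrprrqpr` → no match
4. `qqrr` → match
5 → no match
6 → match
7. `rqprpqrr` → match
8. `qqprrqpr` → match

2, 4, 6, 7, 8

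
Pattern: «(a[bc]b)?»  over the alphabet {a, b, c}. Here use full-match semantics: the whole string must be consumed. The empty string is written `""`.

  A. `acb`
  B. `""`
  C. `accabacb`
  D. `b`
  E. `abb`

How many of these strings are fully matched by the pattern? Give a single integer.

A → match
B → match
C → no match
D → no match
E → match
Total matched: 3

3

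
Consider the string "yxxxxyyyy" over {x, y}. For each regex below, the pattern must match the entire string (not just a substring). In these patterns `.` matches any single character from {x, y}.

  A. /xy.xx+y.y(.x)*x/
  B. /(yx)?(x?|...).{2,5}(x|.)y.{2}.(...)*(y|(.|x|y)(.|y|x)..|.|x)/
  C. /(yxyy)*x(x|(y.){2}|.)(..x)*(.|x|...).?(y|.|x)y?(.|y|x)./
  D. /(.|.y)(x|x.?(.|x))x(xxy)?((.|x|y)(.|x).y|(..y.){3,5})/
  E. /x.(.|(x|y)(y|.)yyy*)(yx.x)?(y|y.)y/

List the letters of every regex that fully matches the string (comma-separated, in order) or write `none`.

D

A → no match — must start with "xy"
B → no match
C → no match
D → match
E → no match — must start with "x"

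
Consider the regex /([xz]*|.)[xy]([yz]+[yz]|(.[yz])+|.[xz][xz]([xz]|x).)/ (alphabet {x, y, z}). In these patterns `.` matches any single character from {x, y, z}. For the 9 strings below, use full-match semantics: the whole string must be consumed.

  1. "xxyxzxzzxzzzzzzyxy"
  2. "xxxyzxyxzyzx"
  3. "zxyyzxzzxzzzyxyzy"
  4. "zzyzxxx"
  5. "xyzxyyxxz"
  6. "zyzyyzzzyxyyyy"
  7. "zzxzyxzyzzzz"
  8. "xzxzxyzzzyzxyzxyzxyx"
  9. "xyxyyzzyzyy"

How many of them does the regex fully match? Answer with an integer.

0

1 → no match
2 → no match
3 → no match
4 → no match
5 → no match
6 → no match
7 → no match
8 → no match
9 → no match
Total matched: 0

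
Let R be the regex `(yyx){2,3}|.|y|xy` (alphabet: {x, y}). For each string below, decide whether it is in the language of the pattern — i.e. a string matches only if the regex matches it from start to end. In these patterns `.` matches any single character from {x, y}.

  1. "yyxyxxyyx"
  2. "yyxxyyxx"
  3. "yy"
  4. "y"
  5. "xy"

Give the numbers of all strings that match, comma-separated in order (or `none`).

4, 5

1 → no match
2 → no match
3 → no match
4 → match
5 → match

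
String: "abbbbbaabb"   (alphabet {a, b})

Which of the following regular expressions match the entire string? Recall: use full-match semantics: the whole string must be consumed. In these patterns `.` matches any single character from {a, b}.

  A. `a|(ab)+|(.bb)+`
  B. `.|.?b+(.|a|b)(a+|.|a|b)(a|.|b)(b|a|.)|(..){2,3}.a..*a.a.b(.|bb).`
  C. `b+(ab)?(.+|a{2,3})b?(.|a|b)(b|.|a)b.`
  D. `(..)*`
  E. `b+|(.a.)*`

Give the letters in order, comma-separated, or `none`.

A → no match
B → match
C → no match — must start with "b"
D → match
E → no match

B, D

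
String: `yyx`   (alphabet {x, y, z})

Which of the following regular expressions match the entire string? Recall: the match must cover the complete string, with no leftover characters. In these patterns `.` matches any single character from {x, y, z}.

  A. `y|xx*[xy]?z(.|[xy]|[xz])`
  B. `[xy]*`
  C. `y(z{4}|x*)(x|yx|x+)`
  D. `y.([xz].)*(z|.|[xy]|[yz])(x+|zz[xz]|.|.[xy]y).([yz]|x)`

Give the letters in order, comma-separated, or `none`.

A → no match
B → match
C → match
D → no match

B, C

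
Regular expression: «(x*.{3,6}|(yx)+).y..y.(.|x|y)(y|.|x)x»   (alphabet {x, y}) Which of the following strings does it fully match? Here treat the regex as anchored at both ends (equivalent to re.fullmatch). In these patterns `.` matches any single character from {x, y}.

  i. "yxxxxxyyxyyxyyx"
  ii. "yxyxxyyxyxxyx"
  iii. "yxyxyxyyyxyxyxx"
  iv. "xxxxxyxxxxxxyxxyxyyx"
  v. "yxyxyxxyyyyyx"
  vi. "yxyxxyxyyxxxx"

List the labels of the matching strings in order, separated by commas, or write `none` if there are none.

i, ii, iii, iv, vi

i → match
ii → match
iii → match
iv → match
v → no match
vi → match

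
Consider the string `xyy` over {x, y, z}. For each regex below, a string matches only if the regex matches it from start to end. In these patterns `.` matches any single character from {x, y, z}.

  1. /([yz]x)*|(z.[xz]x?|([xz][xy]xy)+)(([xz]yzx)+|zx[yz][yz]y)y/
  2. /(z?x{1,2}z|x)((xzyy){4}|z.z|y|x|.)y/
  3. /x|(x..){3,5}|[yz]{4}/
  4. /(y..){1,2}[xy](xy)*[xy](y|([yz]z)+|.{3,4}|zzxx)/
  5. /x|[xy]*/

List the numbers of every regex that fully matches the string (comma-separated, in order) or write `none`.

1 → no match
2 → match
3 → no match
4 → no match — must start with `y`
5 → match

2, 5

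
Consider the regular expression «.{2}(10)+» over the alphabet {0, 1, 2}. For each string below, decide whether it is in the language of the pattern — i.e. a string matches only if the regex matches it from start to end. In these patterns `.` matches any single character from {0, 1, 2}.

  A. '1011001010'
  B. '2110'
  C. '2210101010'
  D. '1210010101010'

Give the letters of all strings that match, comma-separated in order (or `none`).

B, C

A → no match
B → match
C → match
D → no match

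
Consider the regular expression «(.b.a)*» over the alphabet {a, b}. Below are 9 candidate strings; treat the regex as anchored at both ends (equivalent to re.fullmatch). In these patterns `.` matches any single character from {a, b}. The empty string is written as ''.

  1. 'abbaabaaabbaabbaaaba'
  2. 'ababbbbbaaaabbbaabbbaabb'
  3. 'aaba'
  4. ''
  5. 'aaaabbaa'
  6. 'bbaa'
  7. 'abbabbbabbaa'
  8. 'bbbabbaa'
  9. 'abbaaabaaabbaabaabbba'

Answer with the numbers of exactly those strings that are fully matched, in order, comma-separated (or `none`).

1 → no match
2 → no match
3 → no match
4 → match
5 → no match
6 → match
7 → match
8 → match
9 → no match

4, 6, 7, 8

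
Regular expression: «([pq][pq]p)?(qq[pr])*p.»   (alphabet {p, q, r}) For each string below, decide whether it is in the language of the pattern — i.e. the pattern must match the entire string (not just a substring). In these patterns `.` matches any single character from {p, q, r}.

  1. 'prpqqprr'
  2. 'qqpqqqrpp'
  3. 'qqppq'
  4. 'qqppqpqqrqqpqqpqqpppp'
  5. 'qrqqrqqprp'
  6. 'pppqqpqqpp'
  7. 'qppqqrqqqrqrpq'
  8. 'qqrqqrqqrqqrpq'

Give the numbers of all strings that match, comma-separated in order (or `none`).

3, 8

1 → no match
2 → no match
3 → match
4 → no match
5 → no match
6 → no match
7 → no match
8 → match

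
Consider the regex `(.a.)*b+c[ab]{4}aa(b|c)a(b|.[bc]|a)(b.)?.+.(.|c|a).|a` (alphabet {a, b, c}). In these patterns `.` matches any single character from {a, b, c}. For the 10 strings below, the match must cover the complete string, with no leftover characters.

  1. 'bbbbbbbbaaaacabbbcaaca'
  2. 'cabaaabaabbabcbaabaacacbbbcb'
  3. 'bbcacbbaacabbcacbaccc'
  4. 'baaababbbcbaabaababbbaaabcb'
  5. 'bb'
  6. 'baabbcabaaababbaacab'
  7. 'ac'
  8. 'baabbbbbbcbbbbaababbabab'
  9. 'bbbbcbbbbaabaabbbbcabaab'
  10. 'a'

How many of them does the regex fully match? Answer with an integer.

1 → no match
2 → no match
3 → no match
4 → no match
5. 'bb' → no match
6 → no match
7. 'ac' → no match
8 → match
9 → match
10. 'a' → match
Total matched: 3

3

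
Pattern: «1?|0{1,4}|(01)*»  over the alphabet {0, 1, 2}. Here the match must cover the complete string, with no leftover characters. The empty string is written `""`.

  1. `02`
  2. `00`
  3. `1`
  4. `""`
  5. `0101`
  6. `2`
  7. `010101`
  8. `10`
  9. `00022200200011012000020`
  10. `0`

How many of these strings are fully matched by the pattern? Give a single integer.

6

1 → no match
2 → match
3 → match
4 → match
5 → match
6 → no match
7 → match
8 → no match
9 → no match
10 → match
Total matched: 6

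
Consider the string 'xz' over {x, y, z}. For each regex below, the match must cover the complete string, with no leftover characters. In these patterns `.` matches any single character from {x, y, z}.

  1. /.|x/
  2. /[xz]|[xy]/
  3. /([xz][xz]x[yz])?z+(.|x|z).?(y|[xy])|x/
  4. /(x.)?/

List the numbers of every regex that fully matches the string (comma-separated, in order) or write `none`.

4

1 → no match
2 → no match
3 → no match
4 → match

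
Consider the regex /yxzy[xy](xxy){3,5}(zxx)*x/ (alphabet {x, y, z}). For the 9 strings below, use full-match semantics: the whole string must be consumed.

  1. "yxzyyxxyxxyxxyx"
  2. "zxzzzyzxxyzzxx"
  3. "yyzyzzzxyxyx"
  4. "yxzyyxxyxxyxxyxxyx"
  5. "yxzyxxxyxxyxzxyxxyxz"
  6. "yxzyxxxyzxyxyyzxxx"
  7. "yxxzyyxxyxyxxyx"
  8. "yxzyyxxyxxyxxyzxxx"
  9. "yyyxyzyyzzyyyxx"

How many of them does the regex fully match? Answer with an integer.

3

1 → match
2 → no match — must start with "yxzy"
3 → no match — must start with "yxzy"
4 → match
5 → no match — must end with "x"
6 → no match
7 → no match — must start with "yxzy"
8 → match
9 → no match — must start with "yxzy"
Total matched: 3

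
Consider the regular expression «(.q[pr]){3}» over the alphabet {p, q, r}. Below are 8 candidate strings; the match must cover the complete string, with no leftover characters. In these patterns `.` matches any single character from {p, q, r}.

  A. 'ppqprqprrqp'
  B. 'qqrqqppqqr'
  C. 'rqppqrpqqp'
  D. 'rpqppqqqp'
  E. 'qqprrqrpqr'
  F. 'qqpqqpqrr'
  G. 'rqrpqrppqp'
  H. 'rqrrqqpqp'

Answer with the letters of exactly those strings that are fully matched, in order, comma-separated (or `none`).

none

A → no match
B → no match
C → no match
D → no match
E → no match
F → no match
G → no match
H → no match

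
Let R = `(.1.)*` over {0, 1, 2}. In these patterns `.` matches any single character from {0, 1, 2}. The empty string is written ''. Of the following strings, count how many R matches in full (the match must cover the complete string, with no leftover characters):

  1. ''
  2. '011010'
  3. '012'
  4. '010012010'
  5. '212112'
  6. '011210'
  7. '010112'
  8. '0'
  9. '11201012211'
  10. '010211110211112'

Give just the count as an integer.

1 → match
2 → match
3 → match
4 → match
5 → match
6 → match
7 → match
8 → no match
9 → no match
10 → match
Total matched: 8

8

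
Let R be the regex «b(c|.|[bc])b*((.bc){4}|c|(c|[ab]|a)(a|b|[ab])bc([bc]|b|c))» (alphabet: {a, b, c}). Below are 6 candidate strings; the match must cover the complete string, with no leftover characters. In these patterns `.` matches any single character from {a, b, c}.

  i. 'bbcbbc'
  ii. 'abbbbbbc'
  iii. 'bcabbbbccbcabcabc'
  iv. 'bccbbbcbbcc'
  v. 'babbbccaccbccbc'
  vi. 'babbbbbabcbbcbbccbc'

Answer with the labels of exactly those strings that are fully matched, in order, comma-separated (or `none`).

vi

i → no match
ii → no match — must start with 'b'
iii → no match
iv → no match
v → no match
vi → match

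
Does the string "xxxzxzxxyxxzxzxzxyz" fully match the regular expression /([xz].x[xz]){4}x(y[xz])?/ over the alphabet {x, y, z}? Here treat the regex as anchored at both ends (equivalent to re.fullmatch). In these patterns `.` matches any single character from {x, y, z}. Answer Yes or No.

No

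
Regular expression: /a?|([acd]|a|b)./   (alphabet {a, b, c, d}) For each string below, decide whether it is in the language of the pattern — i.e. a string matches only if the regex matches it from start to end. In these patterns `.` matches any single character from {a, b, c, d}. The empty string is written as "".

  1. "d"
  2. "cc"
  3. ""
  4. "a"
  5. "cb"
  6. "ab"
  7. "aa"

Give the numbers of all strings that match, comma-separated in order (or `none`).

1 → no match
2 → match
3 → match
4 → match
5 → match
6 → match
7 → match

2, 3, 4, 5, 6, 7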